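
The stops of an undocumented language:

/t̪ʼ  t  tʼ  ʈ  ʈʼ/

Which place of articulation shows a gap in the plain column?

dental

dental: plain —, ejective /t̪ʼ/.
alveolar: plain /t/, ejective /tʼ/.
retroflex: plain /ʈ/, ejective /ʈʼ/.
Every place of articulation has a plain member except dental, where /t̪/ would be expected.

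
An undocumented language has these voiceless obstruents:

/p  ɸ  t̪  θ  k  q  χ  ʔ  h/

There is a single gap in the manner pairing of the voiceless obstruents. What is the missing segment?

/x/

Stop: /p/ (bilabial), /t̪/ (dental), /k/ (velar), /q/ (uvular), /ʔ/ (glottal).
Fricative: /ɸ/ (bilabial), /θ/ (dental), /χ/ (uvular), /h/ (glottal).
The velar row has no fricative member, so the gap is the velar fricative /x/.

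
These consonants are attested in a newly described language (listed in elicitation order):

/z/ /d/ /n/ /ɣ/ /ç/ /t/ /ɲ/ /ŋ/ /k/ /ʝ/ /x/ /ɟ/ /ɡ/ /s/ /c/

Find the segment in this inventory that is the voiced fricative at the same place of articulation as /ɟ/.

/ɟ/ is a voiced palatal stop.
The voiced fricative at the same place is a voiced palatal fricative — in this inventory, /ʝ/.

/ʝ/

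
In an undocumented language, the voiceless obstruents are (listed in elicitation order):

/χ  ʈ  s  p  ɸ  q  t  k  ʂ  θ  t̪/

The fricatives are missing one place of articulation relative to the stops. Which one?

velar

Stop: /p/ (bilabial), /t̪/ (dental), /t/ (alveolar), /ʈ/ (retroflex), /k/ (velar), /q/ (uvular).
Fricative: /ɸ/ (bilabial), /θ/ (dental), /s/ (alveolar), /ʂ/ (retroflex), /χ/ (uvular).
Every place of articulation has a fricative member except velar, where /x/ would be expected.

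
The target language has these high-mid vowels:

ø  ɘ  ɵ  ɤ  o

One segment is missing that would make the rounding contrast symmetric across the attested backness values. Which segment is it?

front: unrounded —, rounded /ø/.
central: unrounded /ɘ/, rounded /ɵ/.
back: unrounded /ɤ/, rounded /o/.
The front row has no unrounded member, so the gap is the front unrounded vowel /e/.

/e/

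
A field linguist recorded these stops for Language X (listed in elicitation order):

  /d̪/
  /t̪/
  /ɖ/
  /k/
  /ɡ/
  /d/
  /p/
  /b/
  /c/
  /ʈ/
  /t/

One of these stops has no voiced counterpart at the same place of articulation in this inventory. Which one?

/c/

Bilabial: /p/ ~ /b/
Dental: /t̪/ ~ /d̪/
Alveolar: /t/ ~ /d/
Retroflex: /ʈ/ ~ /ɖ/
Velar: /k/ ~ /ɡ/
Palatal: only /c/ (voiceless); no voiced partner.
So /c/ is the unpaired segment.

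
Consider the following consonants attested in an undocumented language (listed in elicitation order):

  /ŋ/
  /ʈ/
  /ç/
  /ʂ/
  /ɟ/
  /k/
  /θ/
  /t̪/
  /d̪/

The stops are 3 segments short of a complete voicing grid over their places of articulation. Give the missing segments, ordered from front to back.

dental: voiceless /t̪/, voiced /d̪/.
retroflex: voiceless /ʈ/, voiced —.
palatal: voiceless —, voiced /ɟ/.
velar: voiceless /k/, voiced —.
Gaps, from front to back: retroflex lacks voiced (/ɖ/); palatal lacks voiceless (/c/); velar lacks voiced (/ɡ/).

/ɖ/, /c/, /ɡ/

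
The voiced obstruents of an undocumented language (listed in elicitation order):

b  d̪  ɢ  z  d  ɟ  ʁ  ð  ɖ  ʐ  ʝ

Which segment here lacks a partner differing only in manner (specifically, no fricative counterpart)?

Dental: /d̪/ ~ /ð/
Alveolar: /d/ ~ /z/
Retroflex: /ɖ/ ~ /ʐ/
Palatal: /ɟ/ ~ /ʝ/
Uvular: /ɢ/ ~ /ʁ/
Bilabial: only /b/ (stop); no fricative partner.
So /b/ is the unpaired segment.

/b/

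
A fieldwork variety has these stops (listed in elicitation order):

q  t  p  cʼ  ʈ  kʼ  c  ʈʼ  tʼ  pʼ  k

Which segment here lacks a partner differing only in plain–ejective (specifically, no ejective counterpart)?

Bilabial: /p/ ~ /pʼ/
Alveolar: /t/ ~ /tʼ/
Retroflex: /ʈ/ ~ /ʈʼ/
Palatal: /c/ ~ /cʼ/
Velar: /k/ ~ /kʼ/
Uvular: only /q/ (plain); no ejective partner.
So /q/ is the unpaired segment.

/q/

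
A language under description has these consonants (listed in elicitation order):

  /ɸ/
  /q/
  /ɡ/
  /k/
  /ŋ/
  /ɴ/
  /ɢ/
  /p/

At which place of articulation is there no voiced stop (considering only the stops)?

bilabial

place of articulation  voiceless  voiced  
bilabial          p         —       
velar             k         ɡ       
uvular            q         ɢ       
Every place of articulation has a voiced member except bilabial, where /b/ would be expected.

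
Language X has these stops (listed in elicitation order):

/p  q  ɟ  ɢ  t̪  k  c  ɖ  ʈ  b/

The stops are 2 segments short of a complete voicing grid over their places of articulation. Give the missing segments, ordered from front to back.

/d̪/, /ɡ/

bilabial: voiceless /p/, voiced /b/.
dental: voiceless /t̪/, voiced —.
retroflex: voiceless /ʈ/, voiced /ɖ/.
palatal: voiceless /c/, voiced /ɟ/.
velar: voiceless /k/, voiced —.
uvular: voiceless /q/, voiced /ɢ/.
Gaps, from front to back: dental lacks voiced (/d̪/); velar lacks voiced (/ɡ/).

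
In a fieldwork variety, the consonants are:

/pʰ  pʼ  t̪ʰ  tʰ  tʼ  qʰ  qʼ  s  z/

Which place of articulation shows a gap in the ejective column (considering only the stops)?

bilabial: aspirated /pʰ/, ejective /pʼ/.
dental: aspirated /t̪ʰ/, ejective —.
alveolar: aspirated /tʰ/, ejective /tʼ/.
uvular: aspirated /qʰ/, ejective /qʼ/.
Every place of articulation has an ejective member except dental, where /t̪ʼ/ would be expected.

dental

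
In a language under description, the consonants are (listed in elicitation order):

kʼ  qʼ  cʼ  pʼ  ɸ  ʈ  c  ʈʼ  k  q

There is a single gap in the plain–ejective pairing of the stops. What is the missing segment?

/p/

place of articulation  plain     ejective
bilabial          —         pʼ      
retroflex         ʈ         ʈʼ      
palatal           c         cʼ      
velar             k         kʼ      
uvular            q         qʼ      
The bilabial row has no plain member, so the gap is the plain bilabial stop /p/.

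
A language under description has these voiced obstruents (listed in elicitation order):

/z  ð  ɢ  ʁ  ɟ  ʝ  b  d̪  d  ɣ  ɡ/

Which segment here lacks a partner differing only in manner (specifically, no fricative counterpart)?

/b/

Dental: /d̪/ ~ /ð/
Alveolar: /d/ ~ /z/
Palatal: /ɟ/ ~ /ʝ/
Velar: /ɡ/ ~ /ɣ/
Uvular: /ɢ/ ~ /ʁ/
Bilabial: only /b/ (stop); no fricative partner.
So /b/ is the unpaired segment.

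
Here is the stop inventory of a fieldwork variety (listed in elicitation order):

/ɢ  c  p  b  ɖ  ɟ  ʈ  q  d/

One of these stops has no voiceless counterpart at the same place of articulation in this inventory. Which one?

/d/

Bilabial: /p/ ~ /b/
Retroflex: /ʈ/ ~ /ɖ/
Palatal: /c/ ~ /ɟ/
Uvular: /q/ ~ /ɢ/
Alveolar: only /d/ (voiced); no voiceless partner.
So /d/ is the unpaired segment.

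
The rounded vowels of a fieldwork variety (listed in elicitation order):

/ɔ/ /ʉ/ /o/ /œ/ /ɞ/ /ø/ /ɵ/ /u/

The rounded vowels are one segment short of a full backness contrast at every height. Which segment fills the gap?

Front: /ø/ (high-mid), /œ/ (low-mid).
Central: /ʉ/ (high), /ɵ/ (high-mid), /ɞ/ (low-mid).
Back: /u/ (high), /o/ (high-mid), /ɔ/ (low-mid).
The high row has no front member, so the gap is the high front rounded vowel /y/.

/y/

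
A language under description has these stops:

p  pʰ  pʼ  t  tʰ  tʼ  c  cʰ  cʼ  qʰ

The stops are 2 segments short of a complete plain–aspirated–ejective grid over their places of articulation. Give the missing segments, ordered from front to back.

/q/, /qʼ/

place of articulation  plain     aspirated  ejective
bilabial          p         pʰ        pʼ      
alveolar          t         tʰ        tʼ      
palatal           c         cʰ        cʼ      
uvular            —         qʰ        —       
Gaps, from front to back: uvular lacks plain (/q/); uvular lacks ejective (/qʼ/).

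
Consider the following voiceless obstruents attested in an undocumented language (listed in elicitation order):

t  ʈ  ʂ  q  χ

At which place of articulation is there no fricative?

alveolar

alveolar: stop /t/, fricative —.
retroflex: stop /ʈ/, fricative /ʂ/.
uvular: stop /q/, fricative /χ/.
Every place of articulation has a fricative member except alveolar, where /s/ would be expected.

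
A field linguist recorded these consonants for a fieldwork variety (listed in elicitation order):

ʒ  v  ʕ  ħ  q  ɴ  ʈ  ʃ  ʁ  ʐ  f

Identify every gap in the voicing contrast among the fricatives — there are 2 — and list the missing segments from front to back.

Voiceless: /f/ (labiodental), /ʃ/ (postalveolar), /ħ/ (pharyngeal).
Voiced: /v/ (labiodental), /ʒ/ (postalveolar), /ʐ/ (retroflex), /ʁ/ (uvular), /ʕ/ (pharyngeal).
Gaps, from front to back: retroflex lacks voiceless (/ʂ/); uvular lacks voiceless (/χ/).

/ʂ/, /χ/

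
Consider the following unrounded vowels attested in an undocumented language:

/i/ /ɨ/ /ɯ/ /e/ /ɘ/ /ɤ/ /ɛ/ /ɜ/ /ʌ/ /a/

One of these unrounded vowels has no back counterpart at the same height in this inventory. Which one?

High: /i/ ~ /ɨ/ ~ /ɯ/
High-mid: /e/ ~ /ɘ/ ~ /ɤ/
Low-mid: /ɛ/ ~ /ɜ/ ~ /ʌ/
Low: only /a/ (front); no back partner.
So /a/ is the unpaired segment.

/a/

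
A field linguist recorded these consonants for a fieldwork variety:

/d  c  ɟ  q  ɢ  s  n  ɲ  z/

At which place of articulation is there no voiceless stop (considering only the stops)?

alveolar

alveolar: voiceless —, voiced /d/.
palatal: voiceless /c/, voiced /ɟ/.
uvular: voiceless /q/, voiced /ɢ/.
Every place of articulation has a voiceless member except alveolar, where /t/ would be expected.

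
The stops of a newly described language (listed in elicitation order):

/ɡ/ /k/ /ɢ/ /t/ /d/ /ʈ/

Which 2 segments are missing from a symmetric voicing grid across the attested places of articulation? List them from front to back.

alveolar: voiceless /t/, voiced /d/.
retroflex: voiceless /ʈ/, voiced —.
velar: voiceless /k/, voiced /ɡ/.
uvular: voiceless —, voiced /ɢ/.
Gaps, from front to back: retroflex lacks voiced (/ɖ/); uvular lacks voiceless (/q/).

/ɖ/, /q/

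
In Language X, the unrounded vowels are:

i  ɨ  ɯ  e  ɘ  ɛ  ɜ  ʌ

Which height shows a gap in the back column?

high-mid

height            front     central   back    
high              i         ɨ         ɯ       
high-mid          e         ɘ         —       
low-mid           ɛ         ɜ         ʌ       
Every height has a back member except high-mid, where /ɤ/ would be expected.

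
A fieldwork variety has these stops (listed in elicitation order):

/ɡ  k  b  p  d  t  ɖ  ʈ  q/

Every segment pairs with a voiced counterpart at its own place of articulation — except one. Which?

/q/

Bilabial: /p/ ~ /b/
Alveolar: /t/ ~ /d/
Retroflex: /ʈ/ ~ /ɖ/
Velar: /k/ ~ /ɡ/
Uvular: only /q/ (voiceless); no voiced partner.
So /q/ is the unpaired segment.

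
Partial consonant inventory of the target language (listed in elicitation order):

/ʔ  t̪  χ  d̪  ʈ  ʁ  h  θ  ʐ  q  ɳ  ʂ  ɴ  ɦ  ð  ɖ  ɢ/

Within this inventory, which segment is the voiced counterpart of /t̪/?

/t̪/ is a voiceless dental stop.
The voiced counterpart is a voiced dental stop — in this inventory, /d̪/.

/d̪/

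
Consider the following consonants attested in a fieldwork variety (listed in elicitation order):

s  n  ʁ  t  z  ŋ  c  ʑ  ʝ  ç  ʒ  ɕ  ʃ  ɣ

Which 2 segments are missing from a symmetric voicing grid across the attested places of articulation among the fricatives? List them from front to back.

/x/, /χ/

alveolar: voiceless /s/, voiced /z/.
postalveolar: voiceless /ʃ/, voiced /ʒ/.
alveolo-palatal: voiceless /ɕ/, voiced /ʑ/.
palatal: voiceless /ç/, voiced /ʝ/.
velar: voiceless —, voiced /ɣ/.
uvular: voiceless —, voiced /ʁ/.
Gaps, from front to back: velar lacks voiceless (/x/); uvular lacks voiceless (/χ/).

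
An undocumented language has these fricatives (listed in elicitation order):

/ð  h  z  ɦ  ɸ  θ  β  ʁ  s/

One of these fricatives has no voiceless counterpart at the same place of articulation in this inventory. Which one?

Bilabial: /ɸ/ ~ /β/
Dental: /θ/ ~ /ð/
Alveolar: /s/ ~ /z/
Glottal: /h/ ~ /ɦ/
Uvular: only /ʁ/ (voiced); no voiceless partner.
So /ʁ/ is the unpaired segment.

/ʁ/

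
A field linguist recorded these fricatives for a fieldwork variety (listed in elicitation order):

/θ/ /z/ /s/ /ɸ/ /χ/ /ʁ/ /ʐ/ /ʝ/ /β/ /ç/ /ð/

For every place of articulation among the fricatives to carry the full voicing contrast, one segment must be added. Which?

bilabial: voiceless /ɸ/, voiced /β/.
dental: voiceless /θ/, voiced /ð/.
alveolar: voiceless /s/, voiced /z/.
retroflex: voiceless —, voiced /ʐ/.
palatal: voiceless /ç/, voiced /ʝ/.
uvular: voiceless /χ/, voiced /ʁ/.
The retroflex row has no voiceless member, so the gap is the voiceless retroflex fricative /ʂ/.

/ʂ/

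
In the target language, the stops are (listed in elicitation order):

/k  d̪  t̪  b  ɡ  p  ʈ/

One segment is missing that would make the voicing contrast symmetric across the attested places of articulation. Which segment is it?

/ɖ/

Voiceless: /p/ (bilabial), /t̪/ (dental), /ʈ/ (retroflex), /k/ (velar).
Voiced: /b/ (bilabial), /d̪/ (dental), /ɡ/ (velar).
The retroflex row has no voiced member, so the gap is the voiced retroflex stop /ɖ/.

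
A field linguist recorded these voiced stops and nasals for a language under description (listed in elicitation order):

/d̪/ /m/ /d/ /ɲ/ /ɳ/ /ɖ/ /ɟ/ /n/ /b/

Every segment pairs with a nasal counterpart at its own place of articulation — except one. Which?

/d̪/

Bilabial: /b/ ~ /m/
Alveolar: /d/ ~ /n/
Retroflex: /ɖ/ ~ /ɳ/
Palatal: /ɟ/ ~ /ɲ/
Dental: only /d̪/ (oral stop); no nasal partner.
So /d̪/ is the unpaired segment.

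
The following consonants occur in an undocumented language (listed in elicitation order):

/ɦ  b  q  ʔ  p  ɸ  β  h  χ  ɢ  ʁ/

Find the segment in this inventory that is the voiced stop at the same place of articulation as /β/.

/b/

/β/ is a voiced bilabial fricative.
The voiced stop at the same place is a voiced bilabial stop — in this inventory, /b/.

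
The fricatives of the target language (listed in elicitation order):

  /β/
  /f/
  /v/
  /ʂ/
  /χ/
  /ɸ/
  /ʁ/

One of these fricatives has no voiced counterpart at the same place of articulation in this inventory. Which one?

Bilabial: /ɸ/ ~ /β/
Labiodental: /f/ ~ /v/
Uvular: /χ/ ~ /ʁ/
Retroflex: only /ʂ/ (voiceless); no voiced partner.
So /ʂ/ is the unpaired segment.

/ʂ/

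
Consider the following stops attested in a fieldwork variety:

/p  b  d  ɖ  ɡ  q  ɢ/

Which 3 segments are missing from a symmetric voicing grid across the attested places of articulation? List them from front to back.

place of articulation  voiceless  voiced  
bilabial          p         b       
alveolar          —         d       
retroflex         —         ɖ       
velar             —         ɡ       
uvular            q         ɢ       
Gaps, from front to back: alveolar lacks voiceless (/t/); retroflex lacks voiceless (/ʈ/); velar lacks voiceless (/k/).

/t/, /ʈ/, /k/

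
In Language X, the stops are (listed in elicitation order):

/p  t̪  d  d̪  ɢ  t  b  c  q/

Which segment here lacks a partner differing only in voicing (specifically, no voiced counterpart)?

Bilabial: /p/ ~ /b/
Dental: /t̪/ ~ /d̪/
Alveolar: /t/ ~ /d/
Uvular: /q/ ~ /ɢ/
Palatal: only /c/ (voiceless); no voiced partner.
So /c/ is the unpaired segment.

/c/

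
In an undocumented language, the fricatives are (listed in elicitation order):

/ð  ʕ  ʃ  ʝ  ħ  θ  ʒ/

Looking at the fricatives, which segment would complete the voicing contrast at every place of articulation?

/ç/

dental: voiceless /θ/, voiced /ð/.
postalveolar: voiceless /ʃ/, voiced /ʒ/.
palatal: voiceless —, voiced /ʝ/.
pharyngeal: voiceless /ħ/, voiced /ʕ/.
The palatal row has no voiceless member, so the gap is the voiceless palatal fricative /ç/.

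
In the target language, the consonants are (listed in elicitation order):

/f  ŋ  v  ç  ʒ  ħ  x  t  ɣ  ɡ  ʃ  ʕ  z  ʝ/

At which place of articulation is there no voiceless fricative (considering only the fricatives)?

labiodental: voiceless /f/, voiced /v/.
alveolar: voiceless —, voiced /z/.
postalveolar: voiceless /ʃ/, voiced /ʒ/.
palatal: voiceless /ç/, voiced /ʝ/.
velar: voiceless /x/, voiced /ɣ/.
pharyngeal: voiceless /ħ/, voiced /ʕ/.
Every place of articulation has a voiceless member except alveolar, where /s/ would be expected.

alveolar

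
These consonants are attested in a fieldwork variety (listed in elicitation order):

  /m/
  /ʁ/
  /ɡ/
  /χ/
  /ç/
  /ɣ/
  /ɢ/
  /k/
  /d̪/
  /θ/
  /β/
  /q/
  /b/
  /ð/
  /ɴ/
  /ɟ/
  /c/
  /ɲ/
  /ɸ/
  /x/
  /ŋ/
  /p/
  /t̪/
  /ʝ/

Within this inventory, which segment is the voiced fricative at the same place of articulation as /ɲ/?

/ʝ/

/ɲ/ is a palatal nasal.
The voiced fricative at the same place is a voiced palatal fricative — in this inventory, /ʝ/.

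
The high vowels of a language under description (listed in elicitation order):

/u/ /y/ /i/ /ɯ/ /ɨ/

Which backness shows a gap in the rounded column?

central

front: unrounded /i/, rounded /y/.
central: unrounded /ɨ/, rounded —.
back: unrounded /ɯ/, rounded /u/.
Every backness has a rounded member except central, where /ʉ/ would be expected.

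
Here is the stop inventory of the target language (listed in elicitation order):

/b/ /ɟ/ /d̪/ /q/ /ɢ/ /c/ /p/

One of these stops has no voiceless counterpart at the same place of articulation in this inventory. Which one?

/d̪/

Bilabial: /p/ ~ /b/
Palatal: /c/ ~ /ɟ/
Uvular: /q/ ~ /ɢ/
Dental: only /d̪/ (voiced); no voiceless partner.
So /d̪/ is the unpaired segment.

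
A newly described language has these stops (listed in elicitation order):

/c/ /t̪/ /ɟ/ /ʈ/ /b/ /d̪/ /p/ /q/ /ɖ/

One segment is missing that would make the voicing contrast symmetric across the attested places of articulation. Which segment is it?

/ɢ/

Voiceless: /p/ (bilabial), /t̪/ (dental), /ʈ/ (retroflex), /c/ (palatal), /q/ (uvular).
Voiced: /b/ (bilabial), /d̪/ (dental), /ɖ/ (retroflex), /ɟ/ (palatal).
The uvular row has no voiced member, so the gap is the voiced uvular stop /ɢ/.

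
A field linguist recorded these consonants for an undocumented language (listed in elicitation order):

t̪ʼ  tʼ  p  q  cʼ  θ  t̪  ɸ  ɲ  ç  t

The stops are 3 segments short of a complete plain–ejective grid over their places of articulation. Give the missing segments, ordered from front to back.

Plain: /p/ (bilabial), /t̪/ (dental), /t/ (alveolar), /q/ (uvular).
Ejective: /t̪ʼ/ (dental), /tʼ/ (alveolar), /cʼ/ (palatal).
Gaps, from front to back: bilabial lacks ejective (/pʼ/); palatal lacks plain (/c/); uvular lacks ejective (/qʼ/).

/pʼ/, /c/, /qʼ/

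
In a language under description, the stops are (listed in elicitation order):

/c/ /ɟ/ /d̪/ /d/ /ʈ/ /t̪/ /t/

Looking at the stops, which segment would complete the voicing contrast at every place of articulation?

dental: voiceless /t̪/, voiced /d̪/.
alveolar: voiceless /t/, voiced /d/.
retroflex: voiceless /ʈ/, voiced —.
palatal: voiceless /c/, voiced /ɟ/.
The retroflex row has no voiced member, so the gap is the voiced retroflex stop /ɖ/.

/ɖ/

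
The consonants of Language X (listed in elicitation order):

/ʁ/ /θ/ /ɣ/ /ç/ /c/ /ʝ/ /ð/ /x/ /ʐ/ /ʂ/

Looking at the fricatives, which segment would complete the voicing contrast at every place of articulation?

dental: voiceless /θ/, voiced /ð/.
retroflex: voiceless /ʂ/, voiced /ʐ/.
palatal: voiceless /ç/, voiced /ʝ/.
velar: voiceless /x/, voiced /ɣ/.
uvular: voiceless —, voiced /ʁ/.
The uvular row has no voiceless member, so the gap is the voiceless uvular fricative /χ/.

/χ/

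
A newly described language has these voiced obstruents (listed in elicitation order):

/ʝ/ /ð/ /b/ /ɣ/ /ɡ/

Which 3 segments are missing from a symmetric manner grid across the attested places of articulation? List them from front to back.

Stop: /b/ (bilabial), /ɡ/ (velar).
Fricative: /ð/ (dental), /ʝ/ (palatal), /ɣ/ (velar).
Gaps, from front to back: bilabial lacks fricative (/β/); dental lacks stop (/d̪/); palatal lacks stop (/ɟ/).

/β/, /d̪/, /ɟ/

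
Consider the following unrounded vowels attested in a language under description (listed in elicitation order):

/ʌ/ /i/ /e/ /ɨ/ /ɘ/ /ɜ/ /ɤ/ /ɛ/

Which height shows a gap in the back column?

height            front     central   back    
high              i         ɨ         —       
high-mid          e         ɘ         ɤ       
low-mid           ɛ         ɜ         ʌ       
Every height has a back member except high, where /ɯ/ would be expected.

high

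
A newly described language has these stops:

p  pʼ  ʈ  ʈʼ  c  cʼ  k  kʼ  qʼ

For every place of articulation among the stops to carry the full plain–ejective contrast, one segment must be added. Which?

/q/

bilabial: plain /p/, ejective /pʼ/.
retroflex: plain /ʈ/, ejective /ʈʼ/.
palatal: plain /c/, ejective /cʼ/.
velar: plain /k/, ejective /kʼ/.
uvular: plain —, ejective /qʼ/.
The uvular row has no plain member, so the gap is the plain uvular stop /q/.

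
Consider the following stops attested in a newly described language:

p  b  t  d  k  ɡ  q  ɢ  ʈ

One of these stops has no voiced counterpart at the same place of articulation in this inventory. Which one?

/ʈ/

Bilabial: /p/ ~ /b/
Alveolar: /t/ ~ /d/
Velar: /k/ ~ /ɡ/
Uvular: /q/ ~ /ɢ/
Retroflex: only /ʈ/ (voiceless); no voiced partner.
So /ʈ/ is the unpaired segment.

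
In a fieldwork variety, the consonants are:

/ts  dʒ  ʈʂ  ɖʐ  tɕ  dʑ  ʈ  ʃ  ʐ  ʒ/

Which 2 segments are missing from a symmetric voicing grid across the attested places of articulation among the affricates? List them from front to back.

place of articulation  voiceless  voiced  
alveolar          ts        —       
postalveolar      —         dʒ      
retroflex         ʈʂ        ɖʐ      
alveolo-palatal   tɕ        dʑ      
Gaps, from front to back: alveolar lacks voiced (/dz/); postalveolar lacks voiceless (/tʃ/).

/dz/, /tʃ/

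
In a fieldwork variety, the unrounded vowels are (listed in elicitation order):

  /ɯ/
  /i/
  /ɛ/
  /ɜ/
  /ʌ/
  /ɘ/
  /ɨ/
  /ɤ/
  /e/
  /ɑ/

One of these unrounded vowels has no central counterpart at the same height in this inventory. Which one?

/ɑ/

High: /i/ ~ /ɨ/ ~ /ɯ/
High-mid: /e/ ~ /ɘ/ ~ /ɤ/
Low-mid: /ɛ/ ~ /ɜ/ ~ /ʌ/
Low: only /ɑ/ (back); no central partner.
So /ɑ/ is the unpaired segment.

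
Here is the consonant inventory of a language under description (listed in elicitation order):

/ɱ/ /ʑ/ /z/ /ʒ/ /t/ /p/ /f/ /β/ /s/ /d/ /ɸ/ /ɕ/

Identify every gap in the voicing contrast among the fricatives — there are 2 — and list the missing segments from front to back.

/v/, /ʃ/

Voiceless: /ɸ/ (bilabial), /f/ (labiodental), /s/ (alveolar), /ɕ/ (alveolo-palatal).
Voiced: /β/ (bilabial), /z/ (alveolar), /ʒ/ (postalveolar), /ʑ/ (alveolo-palatal).
Gaps, from front to back: labiodental lacks voiced (/v/); postalveolar lacks voiceless (/ʃ/).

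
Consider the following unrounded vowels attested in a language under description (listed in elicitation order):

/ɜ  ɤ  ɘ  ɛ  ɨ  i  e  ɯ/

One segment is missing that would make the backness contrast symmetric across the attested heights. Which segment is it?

/ʌ/

high: front /i/, central /ɨ/, back /ɯ/.
high-mid: front /e/, central /ɘ/, back /ɤ/.
low-mid: front /ɛ/, central /ɜ/, back —.
The low-mid row has no back member, so the gap is the low-mid back unrounded vowel /ʌ/.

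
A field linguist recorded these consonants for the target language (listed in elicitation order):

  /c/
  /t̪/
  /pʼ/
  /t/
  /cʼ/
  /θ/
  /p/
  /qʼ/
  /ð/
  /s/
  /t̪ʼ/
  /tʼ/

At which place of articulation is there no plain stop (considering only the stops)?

Plain: /p/ (bilabial), /t̪/ (dental), /t/ (alveolar), /c/ (palatal).
Ejective: /pʼ/ (bilabial), /t̪ʼ/ (dental), /tʼ/ (alveolar), /cʼ/ (palatal), /qʼ/ (uvular).
Every place of articulation has a plain member except uvular, where /q/ would be expected.

uvular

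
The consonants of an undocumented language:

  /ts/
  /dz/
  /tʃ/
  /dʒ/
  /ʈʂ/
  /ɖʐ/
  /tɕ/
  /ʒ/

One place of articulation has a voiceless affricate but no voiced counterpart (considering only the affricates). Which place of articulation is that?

alveolo-palatal

place of articulation  voiceless  voiced  
alveolar          ts        dz      
postalveolar      tʃ        dʒ      
retroflex         ʈʂ        ɖʐ      
alveolo-palatal   tɕ        —       
Every place of articulation has a voiced member except alveolo-palatal, where /dʑ/ would be expected.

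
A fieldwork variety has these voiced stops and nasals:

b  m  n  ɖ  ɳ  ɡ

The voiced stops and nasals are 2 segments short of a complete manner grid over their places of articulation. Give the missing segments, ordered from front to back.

/d/, /ŋ/

place of articulation  oral stop  nasal   
bilabial          b         m       
alveolar          —         n       
retroflex         ɖ         ɳ       
velar             ɡ         —       
Gaps, from front to back: alveolar lacks oral stop (/d/); velar lacks nasal (/ŋ/).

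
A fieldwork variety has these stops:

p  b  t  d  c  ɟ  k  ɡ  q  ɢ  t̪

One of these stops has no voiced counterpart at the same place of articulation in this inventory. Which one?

/t̪/

Bilabial: /p/ ~ /b/
Alveolar: /t/ ~ /d/
Palatal: /c/ ~ /ɟ/
Velar: /k/ ~ /ɡ/
Uvular: /q/ ~ /ɢ/
Dental: only /t̪/ (voiceless); no voiced partner.
So /t̪/ is the unpaired segment.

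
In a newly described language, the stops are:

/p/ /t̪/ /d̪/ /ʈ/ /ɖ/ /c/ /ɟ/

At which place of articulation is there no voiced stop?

bilabial

Voiceless: /p/ (bilabial), /t̪/ (dental), /ʈ/ (retroflex), /c/ (palatal).
Voiced: /d̪/ (dental), /ɖ/ (retroflex), /ɟ/ (palatal).
Every place of articulation has a voiced member except bilabial, where /b/ would be expected.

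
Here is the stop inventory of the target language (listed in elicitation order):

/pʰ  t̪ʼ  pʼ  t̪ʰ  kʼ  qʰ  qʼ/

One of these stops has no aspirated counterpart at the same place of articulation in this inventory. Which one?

Bilabial: /pʰ/ ~ /pʼ/
Dental: /t̪ʰ/ ~ /t̪ʼ/
Uvular: /qʰ/ ~ /qʼ/
Velar: only /kʼ/ (ejective); no aspirated partner.
So /kʼ/ is the unpaired segment.

/kʼ/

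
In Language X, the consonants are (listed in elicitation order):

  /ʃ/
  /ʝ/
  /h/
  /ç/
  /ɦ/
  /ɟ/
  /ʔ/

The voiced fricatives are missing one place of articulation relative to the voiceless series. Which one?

place of articulation  voiceless  voiced  
postalveolar      ʃ         —       
palatal           ç         ʝ       
glottal           h         ɦ       
Every place of articulation has a voiced member except postalveolar, where /ʒ/ would be expected.

postalveolar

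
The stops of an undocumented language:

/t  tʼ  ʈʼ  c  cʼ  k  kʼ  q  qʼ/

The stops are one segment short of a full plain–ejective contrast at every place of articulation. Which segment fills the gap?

alveolar: plain /t/, ejective /tʼ/.
retroflex: plain —, ejective /ʈʼ/.
palatal: plain /c/, ejective /cʼ/.
velar: plain /k/, ejective /kʼ/.
uvular: plain /q/, ejective /qʼ/.
The retroflex row has no plain member, so the gap is the plain retroflex stop /ʈ/.

/ʈ/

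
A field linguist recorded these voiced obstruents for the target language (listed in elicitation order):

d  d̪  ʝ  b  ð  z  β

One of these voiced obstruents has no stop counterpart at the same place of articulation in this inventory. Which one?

Bilabial: /b/ ~ /β/
Dental: /d̪/ ~ /ð/
Alveolar: /d/ ~ /z/
Palatal: only /ʝ/ (fricative); no stop partner.
So /ʝ/ is the unpaired segment.

/ʝ/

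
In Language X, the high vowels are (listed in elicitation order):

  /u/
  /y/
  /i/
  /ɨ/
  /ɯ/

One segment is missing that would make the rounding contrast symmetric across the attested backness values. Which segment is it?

/ʉ/

backness          unrounded  rounded 
front             i         y       
central           ɨ         —       
back              ɯ         u       
The central row has no rounded member, so the gap is the central rounded vowel /ʉ/.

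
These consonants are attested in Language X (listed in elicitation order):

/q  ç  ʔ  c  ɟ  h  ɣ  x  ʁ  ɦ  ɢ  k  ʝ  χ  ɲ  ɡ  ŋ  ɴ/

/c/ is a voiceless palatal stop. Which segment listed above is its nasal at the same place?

/ɲ/

The nasal at the same place is a palatal nasal — in this inventory, /ɲ/.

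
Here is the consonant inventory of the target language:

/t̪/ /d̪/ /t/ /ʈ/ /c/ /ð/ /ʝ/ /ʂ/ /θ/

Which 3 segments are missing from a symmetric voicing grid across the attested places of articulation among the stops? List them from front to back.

/d/, /ɖ/, /ɟ/

dental: voiceless /t̪/, voiced /d̪/.
alveolar: voiceless /t/, voiced —.
retroflex: voiceless /ʈ/, voiced —.
palatal: voiceless /c/, voiced —.
Gaps, from front to back: alveolar lacks voiced (/d/); retroflex lacks voiced (/ɖ/); palatal lacks voiced (/ɟ/).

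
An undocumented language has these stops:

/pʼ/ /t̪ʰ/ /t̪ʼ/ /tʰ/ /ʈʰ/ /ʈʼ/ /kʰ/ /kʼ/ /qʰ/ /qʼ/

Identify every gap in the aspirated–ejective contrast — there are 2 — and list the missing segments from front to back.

/pʰ/, /tʼ/

place of articulation  aspirated  ejective
bilabial          —         pʼ      
dental            t̪ʰ       t̪ʼ     
alveolar          tʰ        —       
retroflex         ʈʰ        ʈʼ      
velar             kʰ        kʼ      
uvular            qʰ        qʼ      
Gaps, from front to back: bilabial lacks aspirated (/pʰ/); alveolar lacks ejective (/tʼ/).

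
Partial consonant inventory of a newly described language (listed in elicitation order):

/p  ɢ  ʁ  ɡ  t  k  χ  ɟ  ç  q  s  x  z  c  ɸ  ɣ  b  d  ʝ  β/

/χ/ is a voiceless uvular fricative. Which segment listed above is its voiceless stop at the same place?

/q/

The voiceless stop at the same place is a voiceless uvular stop — in this inventory, /q/.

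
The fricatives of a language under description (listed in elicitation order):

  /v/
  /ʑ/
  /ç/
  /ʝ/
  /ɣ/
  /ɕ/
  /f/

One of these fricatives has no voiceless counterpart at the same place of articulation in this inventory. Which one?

/ɣ/

Labiodental: /f/ ~ /v/
Alveolo-palatal: /ɕ/ ~ /ʑ/
Palatal: /ç/ ~ /ʝ/
Velar: only /ɣ/ (voiced); no voiceless partner.
So /ɣ/ is the unpaired segment.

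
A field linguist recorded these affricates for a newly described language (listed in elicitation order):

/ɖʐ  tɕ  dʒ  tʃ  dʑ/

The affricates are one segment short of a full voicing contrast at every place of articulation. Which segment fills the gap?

postalveolar: voiceless /tʃ/, voiced /dʒ/.
retroflex: voiceless —, voiced /ɖʐ/.
alveolo-palatal: voiceless /tɕ/, voiced /dʑ/.
The retroflex row has no voiceless member, so the gap is the voiceless retroflex affricate /ʈʂ/.

/ʈʂ/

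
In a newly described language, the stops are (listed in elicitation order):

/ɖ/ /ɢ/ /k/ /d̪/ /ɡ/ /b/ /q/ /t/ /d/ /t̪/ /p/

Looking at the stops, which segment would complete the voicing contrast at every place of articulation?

bilabial: voiceless /p/, voiced /b/.
dental: voiceless /t̪/, voiced /d̪/.
alveolar: voiceless /t/, voiced /d/.
retroflex: voiceless —, voiced /ɖ/.
velar: voiceless /k/, voiced /ɡ/.
uvular: voiceless /q/, voiced /ɢ/.
The retroflex row has no voiceless member, so the gap is the voiceless retroflex stop /ʈ/.

/ʈ/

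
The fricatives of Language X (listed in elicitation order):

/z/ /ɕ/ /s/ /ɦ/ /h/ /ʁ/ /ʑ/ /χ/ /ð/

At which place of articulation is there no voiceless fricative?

Voiceless: /s/ (alveolar), /ɕ/ (alveolo-palatal), /χ/ (uvular), /h/ (glottal).
Voiced: /ð/ (dental), /z/ (alveolar), /ʑ/ (alveolo-palatal), /ʁ/ (uvular), /ɦ/ (glottal).
Every place of articulation has a voiceless member except dental, where /θ/ would be expected.

dental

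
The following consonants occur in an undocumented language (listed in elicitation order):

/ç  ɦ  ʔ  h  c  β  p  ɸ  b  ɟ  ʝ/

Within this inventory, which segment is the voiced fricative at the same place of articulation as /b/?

/β/

/b/ is a voiced bilabial stop.
The voiced fricative at the same place is a voiced bilabial fricative — in this inventory, /β/.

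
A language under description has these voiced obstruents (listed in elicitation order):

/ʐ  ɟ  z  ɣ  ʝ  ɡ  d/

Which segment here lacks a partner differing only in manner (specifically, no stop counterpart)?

/ʐ/

Alveolar: /d/ ~ /z/
Palatal: /ɟ/ ~ /ʝ/
Velar: /ɡ/ ~ /ɣ/
Retroflex: only /ʐ/ (fricative); no stop partner.
So /ʐ/ is the unpaired segment.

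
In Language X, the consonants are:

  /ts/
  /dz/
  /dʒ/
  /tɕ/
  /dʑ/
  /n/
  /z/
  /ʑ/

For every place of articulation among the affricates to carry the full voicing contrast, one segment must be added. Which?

/tʃ/

alveolar: voiceless /ts/, voiced /dz/.
postalveolar: voiceless —, voiced /dʒ/.
alveolo-palatal: voiceless /tɕ/, voiced /dʑ/.
The postalveolar row has no voiceless member, so the gap is the voiceless postalveolar affricate /tʃ/.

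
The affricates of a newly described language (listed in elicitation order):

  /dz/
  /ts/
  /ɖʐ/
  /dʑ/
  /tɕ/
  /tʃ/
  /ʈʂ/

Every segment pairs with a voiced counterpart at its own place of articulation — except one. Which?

/tʃ/

Alveolar: /ts/ ~ /dz/
Retroflex: /ʈʂ/ ~ /ɖʐ/
Alveolo-palatal: /tɕ/ ~ /dʑ/
Postalveolar: only /tʃ/ (voiceless); no voiced partner.
So /tʃ/ is the unpaired segment.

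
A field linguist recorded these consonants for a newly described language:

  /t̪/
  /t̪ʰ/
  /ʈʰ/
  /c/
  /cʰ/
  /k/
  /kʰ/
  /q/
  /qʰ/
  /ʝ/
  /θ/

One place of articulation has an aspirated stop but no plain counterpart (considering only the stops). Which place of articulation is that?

place of articulation  plain     aspirated
dental            t̪        t̪ʰ     
retroflex         —         ʈʰ      
palatal           c         cʰ      
velar             k         kʰ      
uvular            q         qʰ      
Every place of articulation has a plain member except retroflex, where /ʈ/ would be expected.

retroflex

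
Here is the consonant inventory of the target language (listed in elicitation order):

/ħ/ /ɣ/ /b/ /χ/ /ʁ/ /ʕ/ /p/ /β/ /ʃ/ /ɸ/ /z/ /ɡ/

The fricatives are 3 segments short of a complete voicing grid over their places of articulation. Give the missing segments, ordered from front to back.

/s/, /ʒ/, /x/

bilabial: voiceless /ɸ/, voiced /β/.
alveolar: voiceless —, voiced /z/.
postalveolar: voiceless /ʃ/, voiced —.
velar: voiceless —, voiced /ɣ/.
uvular: voiceless /χ/, voiced /ʁ/.
pharyngeal: voiceless /ħ/, voiced /ʕ/.
Gaps, from front to back: alveolar lacks voiceless (/s/); postalveolar lacks voiced (/ʒ/); velar lacks voiceless (/x/).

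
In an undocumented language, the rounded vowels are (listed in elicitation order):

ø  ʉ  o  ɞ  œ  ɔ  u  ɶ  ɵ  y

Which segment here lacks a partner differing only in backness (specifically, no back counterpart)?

High: /y/ ~ /ʉ/ ~ /u/
High-mid: /ø/ ~ /ɵ/ ~ /o/
Low-mid: /œ/ ~ /ɞ/ ~ /ɔ/
Low: only /ɶ/ (front); no back partner.
So /ɶ/ is the unpaired segment.

/ɶ/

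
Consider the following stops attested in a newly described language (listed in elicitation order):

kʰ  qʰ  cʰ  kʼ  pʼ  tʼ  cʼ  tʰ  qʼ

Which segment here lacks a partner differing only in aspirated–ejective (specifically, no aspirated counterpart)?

Alveolar: /tʰ/ ~ /tʼ/
Palatal: /cʰ/ ~ /cʼ/
Velar: /kʰ/ ~ /kʼ/
Uvular: /qʰ/ ~ /qʼ/
Bilabial: only /pʼ/ (ejective); no aspirated partner.
So /pʼ/ is the unpaired segment.

/pʼ/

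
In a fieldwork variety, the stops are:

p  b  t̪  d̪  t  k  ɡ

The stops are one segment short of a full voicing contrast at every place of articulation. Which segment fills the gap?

/d/

bilabial: voiceless /p/, voiced /b/.
dental: voiceless /t̪/, voiced /d̪/.
alveolar: voiceless /t/, voiced —.
velar: voiceless /k/, voiced /ɡ/.
The alveolar row has no voiced member, so the gap is the voiced alveolar stop /d/.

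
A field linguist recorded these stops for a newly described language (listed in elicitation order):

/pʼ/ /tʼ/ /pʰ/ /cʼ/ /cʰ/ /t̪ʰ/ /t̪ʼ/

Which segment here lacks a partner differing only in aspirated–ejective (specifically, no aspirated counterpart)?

Bilabial: /pʰ/ ~ /pʼ/
Dental: /t̪ʰ/ ~ /t̪ʼ/
Palatal: /cʰ/ ~ /cʼ/
Alveolar: only /tʼ/ (ejective); no aspirated partner.
So /tʼ/ is the unpaired segment.

/tʼ/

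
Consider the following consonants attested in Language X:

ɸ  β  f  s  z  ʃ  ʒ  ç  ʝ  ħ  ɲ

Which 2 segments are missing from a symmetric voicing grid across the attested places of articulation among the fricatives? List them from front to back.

bilabial: voiceless /ɸ/, voiced /β/.
labiodental: voiceless /f/, voiced —.
alveolar: voiceless /s/, voiced /z/.
postalveolar: voiceless /ʃ/, voiced /ʒ/.
palatal: voiceless /ç/, voiced /ʝ/.
pharyngeal: voiceless /ħ/, voiced —.
Gaps, from front to back: labiodental lacks voiced (/v/); pharyngeal lacks voiced (/ʕ/).

/v/, /ʕ/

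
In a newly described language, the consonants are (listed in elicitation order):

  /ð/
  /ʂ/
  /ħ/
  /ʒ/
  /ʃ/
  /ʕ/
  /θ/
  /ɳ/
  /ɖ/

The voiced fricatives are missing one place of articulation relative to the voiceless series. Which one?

retroflex

dental: voiceless /θ/, voiced /ð/.
postalveolar: voiceless /ʃ/, voiced /ʒ/.
retroflex: voiceless /ʂ/, voiced —.
pharyngeal: voiceless /ħ/, voiced /ʕ/.
Every place of articulation has a voiced member except retroflex, where /ʐ/ would be expected.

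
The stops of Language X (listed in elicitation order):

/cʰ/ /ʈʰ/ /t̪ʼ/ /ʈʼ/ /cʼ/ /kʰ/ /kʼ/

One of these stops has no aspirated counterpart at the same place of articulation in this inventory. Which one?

/t̪ʼ/

Retroflex: /ʈʰ/ ~ /ʈʼ/
Palatal: /cʰ/ ~ /cʼ/
Velar: /kʰ/ ~ /kʼ/
Dental: only /t̪ʼ/ (ejective); no aspirated partner.
So /t̪ʼ/ is the unpaired segment.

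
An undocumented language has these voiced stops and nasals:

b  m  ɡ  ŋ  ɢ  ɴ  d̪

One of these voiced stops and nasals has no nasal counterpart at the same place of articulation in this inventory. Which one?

Bilabial: /b/ ~ /m/
Velar: /ɡ/ ~ /ŋ/
Uvular: /ɢ/ ~ /ɴ/
Dental: only /d̪/ (oral stop); no nasal partner.
So /d̪/ is the unpaired segment.

/d̪/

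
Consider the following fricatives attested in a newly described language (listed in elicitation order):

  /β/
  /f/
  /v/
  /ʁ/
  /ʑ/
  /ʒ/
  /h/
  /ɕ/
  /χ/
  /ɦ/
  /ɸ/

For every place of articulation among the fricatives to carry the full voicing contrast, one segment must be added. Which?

Voiceless: /ɸ/ (bilabial), /f/ (labiodental), /ɕ/ (alveolo-palatal), /χ/ (uvular), /h/ (glottal).
Voiced: /β/ (bilabial), /v/ (labiodental), /ʒ/ (postalveolar), /ʑ/ (alveolo-palatal), /ʁ/ (uvular), /ɦ/ (glottal).
The postalveolar row has no voiceless member, so the gap is the voiceless postalveolar fricative /ʃ/.

/ʃ/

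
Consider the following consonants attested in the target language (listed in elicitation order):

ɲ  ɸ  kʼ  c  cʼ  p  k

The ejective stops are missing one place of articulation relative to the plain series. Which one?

bilabial

bilabial: plain /p/, ejective —.
palatal: plain /c/, ejective /cʼ/.
velar: plain /k/, ejective /kʼ/.
Every place of articulation has an ejective member except bilabial, where /pʼ/ would be expected.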